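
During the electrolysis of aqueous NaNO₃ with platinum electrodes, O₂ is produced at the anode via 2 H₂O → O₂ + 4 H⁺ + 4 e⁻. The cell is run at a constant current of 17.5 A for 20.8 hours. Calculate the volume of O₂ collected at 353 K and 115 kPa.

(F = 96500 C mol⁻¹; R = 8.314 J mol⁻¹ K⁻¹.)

Q = I·t = 17.50 A × 74880 s = 1310000 C.
n(e⁻) = Q/F = 1310000 / 96500 = 13.58 mol.
4 electrons are transferred per O₂ molecule, so n(O₂) = 13.58 / 4 = 3.395 mol.
V = nRT/P = (3.395 × 8.314 × 353) / (115 × 10³ Pa) = 0.0866 m³ = 86.6 L.

86.6 L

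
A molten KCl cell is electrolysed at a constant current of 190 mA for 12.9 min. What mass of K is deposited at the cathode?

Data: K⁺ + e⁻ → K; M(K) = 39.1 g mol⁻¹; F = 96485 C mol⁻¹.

0.0596 g

Q = I·t = 0.1900 A × 774.00 s = 147.1 C.
n(e⁻) = Q/F = 147.1 / 96485 = 0.001524 mol.
K⁺ + e⁻ → K, so n(K) = n(e⁻)/1 = 0.001524 mol.
m = n·M = 0.001524 × 39.1 = 0.0596 g.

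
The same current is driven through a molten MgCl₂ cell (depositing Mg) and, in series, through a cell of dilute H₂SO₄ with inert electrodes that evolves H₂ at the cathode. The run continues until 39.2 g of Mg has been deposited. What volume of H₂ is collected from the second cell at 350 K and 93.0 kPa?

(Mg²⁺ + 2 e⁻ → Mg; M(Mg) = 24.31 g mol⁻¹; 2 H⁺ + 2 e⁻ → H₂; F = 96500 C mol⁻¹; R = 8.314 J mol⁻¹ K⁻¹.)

n(Mg) = 39.2 / 24.31 = 1.613 mol, so n(e⁻) = 2 × 1.613 = 3.225 mol.
The cells are in series, so the same 3.225 mol of electrons passes through the second cell.
2 H⁺ + 2 e⁻ → H₂ — 2 mol e⁻ per mol H₂, so n(H₂) = 3.225/2 = 1.613 mol.
V = nRT/P = (1.613 × 8.314 × 350) / (93.0 × 10³) = 0.0505 m³ = 50.5 L.

50.5 L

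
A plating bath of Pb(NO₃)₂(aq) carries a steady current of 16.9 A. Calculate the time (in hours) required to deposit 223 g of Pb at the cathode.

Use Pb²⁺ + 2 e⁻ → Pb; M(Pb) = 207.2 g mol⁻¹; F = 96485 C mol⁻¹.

n(Pb) = m/M = 223 / 207.2 = 1.076 mol.
Each Pb atom requires 2 electrons, so n(e⁻) = 2 × 1.076 = 2.153 mol.
Q = n(e⁻)·F = 2.153 × 96485 = 207700 C.
t = Q/I = 207700 / 16.90 A = 12290 s = 3.41 h.

3.41 h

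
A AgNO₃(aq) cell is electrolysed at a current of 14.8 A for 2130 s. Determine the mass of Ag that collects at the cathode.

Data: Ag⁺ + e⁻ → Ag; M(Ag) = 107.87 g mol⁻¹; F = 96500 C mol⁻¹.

35.2 g

Q = I·t = 14.80 A × 2130.0 s = 31520 C.
n(e⁻) = Q/F = 31520 / 96500 = 0.3267 mol.
Ag⁺ + e⁻ → Ag, so n(Ag) = n(e⁻)/1 = 0.3267 mol.
m = n·M = 0.3267 × 107.87 = 35.2 g.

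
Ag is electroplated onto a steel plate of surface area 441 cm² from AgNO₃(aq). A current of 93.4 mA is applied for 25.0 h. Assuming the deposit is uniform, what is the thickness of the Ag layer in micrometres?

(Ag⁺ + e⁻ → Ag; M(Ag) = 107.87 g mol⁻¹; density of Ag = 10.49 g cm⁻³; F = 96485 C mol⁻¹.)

20.3 μm

Q = I·t = 0.09340 × 90000 = 8406 C; n(e⁻) = 0.08712 mol.
n(Ag) = n(e⁻)/1 = 0.08712 mol, so m = 0.08712 × 107.87 = 9.398 g.
Volume = m/ρ = 9.398 / 10.49 = 0.8959 cm³.
Thickness = V/A = 0.8959 / 441 = 0.00203 cm = 20.3 μm.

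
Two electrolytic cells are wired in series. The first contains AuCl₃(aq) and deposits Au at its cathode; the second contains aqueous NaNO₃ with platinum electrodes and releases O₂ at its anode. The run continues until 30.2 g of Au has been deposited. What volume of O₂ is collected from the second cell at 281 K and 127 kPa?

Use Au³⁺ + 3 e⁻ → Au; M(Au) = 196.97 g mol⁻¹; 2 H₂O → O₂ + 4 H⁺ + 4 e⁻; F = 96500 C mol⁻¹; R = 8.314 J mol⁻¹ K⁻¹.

2.12 L

n(Au) = 30.2 / 196.97 = 0.1533 mol, so n(e⁻) = 3 × 0.1533 = 0.4600 mol.
The cells are in series, so the same 0.4600 mol of electrons passes through the second cell.
2 H₂O → O₂ + 4 H⁺ + 4 e⁻ — 4 mol e⁻ per mol O₂, so n(O₂) = 0.4600/4 = 0.1150 mol.
V = nRT/P = (0.1150 × 8.314 × 281) / (127 × 10³) = 0.00212 m³ = 2.12 L.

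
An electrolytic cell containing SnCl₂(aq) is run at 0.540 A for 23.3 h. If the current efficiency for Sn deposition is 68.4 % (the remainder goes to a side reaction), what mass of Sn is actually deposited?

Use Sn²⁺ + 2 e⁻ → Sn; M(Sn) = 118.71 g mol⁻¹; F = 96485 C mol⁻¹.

19.1 g

Q = I·t = 0.5400 × 83880 = 45300 C.
n(e⁻) = 45300/96485 = 0.4695 mol; theoretically n(Sn) = 0.4695/2 = 0.2347 mol, m_theo = 27.86 g.
At 68.4 % efficiency, m_actual = 0.684 × 27.86 = 19.1 g.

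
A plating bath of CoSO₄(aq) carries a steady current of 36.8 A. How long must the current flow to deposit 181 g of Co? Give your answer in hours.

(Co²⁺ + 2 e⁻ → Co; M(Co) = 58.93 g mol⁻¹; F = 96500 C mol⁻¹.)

n(Co) = m/M = 181 / 58.93 = 3.071 mol.
Each Co atom requires 2 electrons, so n(e⁻) = 2 × 3.071 = 6.143 mol.
Q = n(e⁻)·F = 6.143 × 96500 = 592800 C.
t = Q/I = 592800 / 36.80 A = 16110 s = 4.47 h.

4.47 h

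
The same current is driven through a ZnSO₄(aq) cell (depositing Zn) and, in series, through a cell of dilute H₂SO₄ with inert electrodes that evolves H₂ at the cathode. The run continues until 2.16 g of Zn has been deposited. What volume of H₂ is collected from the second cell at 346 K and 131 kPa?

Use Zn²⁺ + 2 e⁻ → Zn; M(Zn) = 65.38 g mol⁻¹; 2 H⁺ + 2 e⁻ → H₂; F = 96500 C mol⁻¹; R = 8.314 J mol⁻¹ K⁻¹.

n(Zn) = 2.16 / 65.38 = 0.03304 mol, so n(e⁻) = 2 × 0.03304 = 0.06608 mol.
The cells are in series, so the same 0.06608 mol of electrons passes through the second cell.
2 H⁺ + 2 e⁻ → H₂ — 2 mol e⁻ per mol H₂, so n(H₂) = 0.06608/2 = 0.03304 mol.
V = nRT/P = (0.03304 × 8.314 × 346) / (131 × 10³) = 7.25 × 10⁻⁴ m³ = 0.725 L.

0.725 L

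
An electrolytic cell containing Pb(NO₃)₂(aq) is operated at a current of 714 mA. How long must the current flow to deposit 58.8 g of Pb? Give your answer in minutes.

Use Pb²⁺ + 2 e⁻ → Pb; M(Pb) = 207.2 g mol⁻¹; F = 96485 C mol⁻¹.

1280 min

n(Pb) = m/M = 58.8 / 207.2 = 0.2838 mol.
Each Pb atom requires 2 electrons, so n(e⁻) = 2 × 0.2838 = 0.5676 mol.
Q = n(e⁻)·F = 0.5676 × 96485 = 54760 C.
t = Q/I = 54760 / 0.7140 A = 76700 s = 1280 min.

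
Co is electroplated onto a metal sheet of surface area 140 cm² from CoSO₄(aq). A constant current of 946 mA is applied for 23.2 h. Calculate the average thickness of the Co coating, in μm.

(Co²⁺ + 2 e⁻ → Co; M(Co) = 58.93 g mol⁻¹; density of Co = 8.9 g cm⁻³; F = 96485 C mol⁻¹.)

194 μm

Q = I·t = 0.9460 × 83520 = 79010 C; n(e⁻) = 0.8189 mol.
n(Co) = n(e⁻)/2 = 0.4094 mol, so m = 0.4094 × 58.93 = 24.13 g.
Volume = m/ρ = 24.13 / 8.9 = 2.711 cm³.
Thickness = V/A = 2.711 / 140 = 0.0194 cm = 194 μm.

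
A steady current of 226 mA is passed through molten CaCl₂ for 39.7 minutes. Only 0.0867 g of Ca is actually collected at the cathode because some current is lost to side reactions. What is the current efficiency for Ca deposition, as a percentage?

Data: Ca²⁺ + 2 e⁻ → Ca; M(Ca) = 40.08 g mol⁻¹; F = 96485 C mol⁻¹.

77.5 %

Q = I·t = 0.2260 × 2382.0 = 538.3 C; n(e⁻) = 538.3/96485 = 0.005579 mol.
Theoretical n(Ca) = n(e⁻)/2 = 0.002790 mol, i.e. m_theo = 0.002790 × 40.08 = 0.1118 g.
Efficiency = m_actual / m_theo = 0.0867 / 0.1118 = 77.5 %.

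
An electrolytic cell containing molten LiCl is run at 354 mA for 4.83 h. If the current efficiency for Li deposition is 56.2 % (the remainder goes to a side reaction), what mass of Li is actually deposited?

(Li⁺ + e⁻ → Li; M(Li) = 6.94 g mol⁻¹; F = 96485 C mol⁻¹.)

Q = I·t = 0.3540 × 17388 = 6155 C.
n(e⁻) = 6155/96485 = 0.06380 mol; theoretically n(Li) = 0.06380/1 = 0.06380 mol, m_theo = 0.4427 g.
At 56.2 % efficiency, m_actual = 0.562 × 0.4427 = 0.249 g.

0.249 g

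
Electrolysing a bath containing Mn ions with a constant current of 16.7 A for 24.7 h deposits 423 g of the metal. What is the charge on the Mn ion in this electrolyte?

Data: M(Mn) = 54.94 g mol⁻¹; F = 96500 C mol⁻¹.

Q = I·t = 16.70 A × 88920 s = 1485000 C, so n(e⁻) = 1485000/96500 = 15.39 mol.
n(Mn) deposited = 423 / 54.94 = 7.699 mol.
Electrons per atom = n(e⁻)/n(Mn) = 15.39 / 7.699 = 2.00 ≈ 2, so the ion is Mn²⁺.

+2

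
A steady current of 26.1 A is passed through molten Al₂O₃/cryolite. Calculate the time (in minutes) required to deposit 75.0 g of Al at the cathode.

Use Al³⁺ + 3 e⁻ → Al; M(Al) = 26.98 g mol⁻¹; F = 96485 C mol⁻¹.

n(Al) = m/M = 75.0 / 26.98 = 2.780 mol.
Each Al atom requires 3 electrons, so n(e⁻) = 3 × 2.780 = 8.340 mol.
Q = n(e⁻)·F = 8.340 × 96485 = 804600 C.
t = Q/I = 804600 / 26.10 A = 30830 s = 514 min.

514 min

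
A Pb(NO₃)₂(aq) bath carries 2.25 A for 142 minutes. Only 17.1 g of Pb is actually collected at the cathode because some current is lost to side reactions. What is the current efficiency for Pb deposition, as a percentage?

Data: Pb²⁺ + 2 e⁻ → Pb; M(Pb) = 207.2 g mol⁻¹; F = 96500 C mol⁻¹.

83.1 %

Q = I·t = 2.250 × 8520.0 = 19170 C; n(e⁻) = 19170/96500 = 0.1987 mol.
Theoretical n(Pb) = n(e⁻)/2 = 0.09933 mol, i.e. m_theo = 0.09933 × 207.2 = 20.58 g.
Efficiency = m_actual / m_theo = 17.1 / 20.58 = 83.1 %.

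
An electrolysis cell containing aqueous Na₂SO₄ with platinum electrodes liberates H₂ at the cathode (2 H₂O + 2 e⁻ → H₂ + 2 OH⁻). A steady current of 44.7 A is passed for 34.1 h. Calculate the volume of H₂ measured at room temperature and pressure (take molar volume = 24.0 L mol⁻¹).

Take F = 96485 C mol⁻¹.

682 L

Q = I·t = 44.70 A × 122760 s = 5487000 C.
n(e⁻) = Q/F = 5487000 / 96485 = 56.87 mol.
2 electrons are transferred per H₂ molecule, so n(H₂) = 56.87 / 2 = 28.44 mol.
V = n × V_m = 28.44 × 24.0 = 682 L.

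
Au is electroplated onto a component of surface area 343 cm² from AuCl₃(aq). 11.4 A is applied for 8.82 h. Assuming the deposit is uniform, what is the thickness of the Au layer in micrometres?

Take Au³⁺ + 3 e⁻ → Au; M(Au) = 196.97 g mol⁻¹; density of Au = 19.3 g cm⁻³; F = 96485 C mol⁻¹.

372 μm

Q = I·t = 11.40 × 31752 = 362000 C; n(e⁻) = 3.752 mol.
n(Au) = n(e⁻)/3 = 1.251 mol, so m = 1.251 × 196.97 = 246.3 g.
Volume = m/ρ = 246.3 / 19.3 = 12.76 cm³.
Thickness = V/A = 12.76 / 343 = 0.0372 cm = 372 μm.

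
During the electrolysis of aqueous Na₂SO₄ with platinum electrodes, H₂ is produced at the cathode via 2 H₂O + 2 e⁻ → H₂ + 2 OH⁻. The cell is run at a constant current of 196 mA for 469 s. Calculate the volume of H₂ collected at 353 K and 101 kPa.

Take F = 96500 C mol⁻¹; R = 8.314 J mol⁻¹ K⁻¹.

Q = I·t = 0.1960 A × 469.00 s = 91.92 C.
n(e⁻) = Q/F = 91.92 / 96500 = 0.0009526 mol.
2 electrons are transferred per H₂ molecule, so n(H₂) = 0.0009526 / 2 = 0.0004763 mol.
V = nRT/P = (0.0004763 × 8.314 × 353) / (101 × 10³ Pa) = 1.38 × 10⁻⁵ m³ = 0.0138 L.

0.0138 L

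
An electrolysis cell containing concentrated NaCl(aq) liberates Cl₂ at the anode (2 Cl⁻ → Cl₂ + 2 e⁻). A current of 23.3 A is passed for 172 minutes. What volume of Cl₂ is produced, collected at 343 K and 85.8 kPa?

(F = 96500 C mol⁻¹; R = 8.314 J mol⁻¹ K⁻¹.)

Q = I·t = 23.30 A × 10320 s = 240500 C.
n(e⁻) = Q/F = 240500 / 96500 = 2.492 mol.
2 electrons are transferred per Cl₂ molecule, so n(Cl₂) = 2.492 / 2 = 1.246 mol.
V = nRT/P = (1.246 × 8.314 × 343) / (85.8 × 10³ Pa) = 0.0414 m³ = 41.4 L.

41.4 L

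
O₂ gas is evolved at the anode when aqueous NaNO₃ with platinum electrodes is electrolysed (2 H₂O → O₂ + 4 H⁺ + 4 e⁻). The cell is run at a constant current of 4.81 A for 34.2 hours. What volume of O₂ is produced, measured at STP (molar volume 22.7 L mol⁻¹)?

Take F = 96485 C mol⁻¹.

Q = I·t = 4.810 A × 123120 s = 592200 C.
n(e⁻) = Q/F = 592200 / 96485 = 6.138 mol.
4 electrons are transferred per O₂ molecule, so n(O₂) = 6.138 / 4 = 1.534 mol.
V = n × V_m = 1.534 × 22.7 = 34.8 L.

34.8 L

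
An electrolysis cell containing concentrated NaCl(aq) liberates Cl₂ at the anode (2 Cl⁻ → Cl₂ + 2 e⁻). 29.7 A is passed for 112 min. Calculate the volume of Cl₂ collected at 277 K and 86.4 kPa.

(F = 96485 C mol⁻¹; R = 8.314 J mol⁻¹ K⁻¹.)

27.6 L

Q = I·t = 29.70 A × 6720.0 s = 199600 C.
n(e⁻) = Q/F = 199600 / 96485 = 2.069 mol.
2 electrons are transferred per Cl₂ molecule, so n(Cl₂) = 2.069 / 2 = 1.034 mol.
V = nRT/P = (1.034 × 8.314 × 277) / (86.4 × 10³ Pa) = 0.0276 m³ = 27.6 L.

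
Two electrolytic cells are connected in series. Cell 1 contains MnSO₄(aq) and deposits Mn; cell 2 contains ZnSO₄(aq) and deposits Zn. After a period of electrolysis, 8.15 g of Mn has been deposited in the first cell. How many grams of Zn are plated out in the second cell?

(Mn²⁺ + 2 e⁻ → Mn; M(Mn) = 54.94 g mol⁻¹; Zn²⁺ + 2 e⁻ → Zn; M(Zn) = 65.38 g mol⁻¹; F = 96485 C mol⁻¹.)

n(Mn) = 8.15 / 54.94 = 0.1483 mol.
Since Mn²⁺ + 2 e⁻ → Mn, n(e⁻) passed = 2 × 0.1483 = 0.2967 mol.
Cells in series carry the same charge, so the same 0.2967 mol of electrons passes through cell 2.
Zn²⁺ + 2 e⁻ → Zn, so n(Zn) = 0.2967 / 2 = 0.1483 mol.
m(Zn) = 0.1483 × 65.38 = 9.70 g.

9.70 g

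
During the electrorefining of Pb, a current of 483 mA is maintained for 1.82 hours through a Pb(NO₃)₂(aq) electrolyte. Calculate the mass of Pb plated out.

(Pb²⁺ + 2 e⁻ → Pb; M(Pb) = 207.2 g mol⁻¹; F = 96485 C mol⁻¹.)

Q = I·t = 0.4830 A × 6552.0 s = 3165 C.
n(e⁻) = Q/F = 3165 / 96485 = 0.03280 mol.
Pb²⁺ + 2 e⁻ → Pb, so n(Pb) = n(e⁻)/2 = 0.01640 mol.
m = n·M = 0.01640 × 207.2 = 3.40 g.

3.40 g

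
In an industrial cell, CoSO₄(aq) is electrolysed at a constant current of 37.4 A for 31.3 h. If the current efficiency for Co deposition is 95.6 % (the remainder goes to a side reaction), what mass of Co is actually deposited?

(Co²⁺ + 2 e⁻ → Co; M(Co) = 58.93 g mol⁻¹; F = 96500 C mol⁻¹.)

Q = I·t = 37.40 × 112680 = 4214000 C.
n(e⁻) = 4214000/96500 = 43.67 mol; theoretically n(Co) = 43.67/2 = 21.84 mol, m_theo = 1287 g.
At 95.6 % efficiency, m_actual = 0.956 × 1287 = 1230 g.

1230 g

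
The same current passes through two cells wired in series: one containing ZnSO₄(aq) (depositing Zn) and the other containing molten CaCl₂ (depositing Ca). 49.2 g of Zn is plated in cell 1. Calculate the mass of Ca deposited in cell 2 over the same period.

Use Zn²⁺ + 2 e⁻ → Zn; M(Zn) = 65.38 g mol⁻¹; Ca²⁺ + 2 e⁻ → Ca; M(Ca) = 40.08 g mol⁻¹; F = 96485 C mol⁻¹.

30.2 g

n(Zn) = 49.2 / 65.38 = 0.7525 mol.
Since Zn²⁺ + 2 e⁻ → Zn, n(e⁻) passed = 2 × 0.7525 = 1.505 mol.
Cells in series carry the same charge, so the same 1.505 mol of electrons passes through cell 2.
Ca²⁺ + 2 e⁻ → Ca, so n(Ca) = 1.505 / 2 = 0.7525 mol.
m(Ca) = 0.7525 × 40.08 = 30.2 g.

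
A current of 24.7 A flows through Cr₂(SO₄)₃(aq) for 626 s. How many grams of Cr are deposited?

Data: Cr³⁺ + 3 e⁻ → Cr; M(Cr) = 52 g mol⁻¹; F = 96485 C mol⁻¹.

2.78 g

Q = I·t = 24.70 A × 626.00 s = 15460 C.
n(e⁻) = Q/F = 15460 / 96485 = 0.1603 mol.
Cr³⁺ + 3 e⁻ → Cr, so n(Cr) = n(e⁻)/3 = 0.05342 mol.
m = n·M = 0.05342 × 52 = 2.78 g.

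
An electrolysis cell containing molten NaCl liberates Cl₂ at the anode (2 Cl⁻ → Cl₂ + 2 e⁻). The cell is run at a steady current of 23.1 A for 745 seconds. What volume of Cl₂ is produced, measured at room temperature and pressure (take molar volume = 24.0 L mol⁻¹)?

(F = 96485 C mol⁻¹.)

2.14 L

Q = I·t = 23.10 A × 745.00 s = 17210 C.
n(e⁻) = Q/F = 17210 / 96485 = 0.1784 mol.
2 electrons are transferred per Cl₂ molecule, so n(Cl₂) = 0.1784 / 2 = 0.08918 mol.
V = n × V_m = 0.08918 × 24.0 = 2.14 L.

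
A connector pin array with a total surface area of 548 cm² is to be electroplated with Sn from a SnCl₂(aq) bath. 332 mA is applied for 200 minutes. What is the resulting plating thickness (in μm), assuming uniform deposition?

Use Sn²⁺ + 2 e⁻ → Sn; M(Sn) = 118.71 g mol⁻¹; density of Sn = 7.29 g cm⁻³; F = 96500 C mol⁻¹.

6.13 μm

Q = I·t = 0.3320 × 12000 = 3984 C; n(e⁻) = 0.04128 mol.
n(Sn) = n(e⁻)/2 = 0.02064 mol, so m = 0.02064 × 118.71 = 2.450 g.
Volume = m/ρ = 2.450 / 7.29 = 0.3361 cm³.
Thickness = V/A = 0.3361 / 548 = 6.13 × 10⁻⁴ cm = 6.13 μm.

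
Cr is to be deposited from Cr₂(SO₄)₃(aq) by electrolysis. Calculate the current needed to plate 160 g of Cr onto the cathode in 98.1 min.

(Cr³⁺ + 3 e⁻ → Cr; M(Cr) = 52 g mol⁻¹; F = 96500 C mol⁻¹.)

151 A

n(Cr) = 160 / 52 = 3.077 mol.
n(e⁻) = 3 × 3.077 = 9.231 mol.
Q = n(e⁻)·F = 9.231 × 96500 = 890800 C.
I = Q/t = 890800 / 5886.0 s = 151 A.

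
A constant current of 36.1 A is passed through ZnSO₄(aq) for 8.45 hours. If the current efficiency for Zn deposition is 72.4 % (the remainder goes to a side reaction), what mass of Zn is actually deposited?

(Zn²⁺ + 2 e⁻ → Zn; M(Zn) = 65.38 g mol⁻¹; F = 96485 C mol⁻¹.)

Q = I·t = 36.10 × 30420 = 1098000 C.
n(e⁻) = 1098000/96485 = 11.38 mol; theoretically n(Zn) = 11.38/2 = 5.691 mol, m_theo = 372.1 g.
At 72.4 % efficiency, m_actual = 0.724 × 372.1 = 269 g.

269 g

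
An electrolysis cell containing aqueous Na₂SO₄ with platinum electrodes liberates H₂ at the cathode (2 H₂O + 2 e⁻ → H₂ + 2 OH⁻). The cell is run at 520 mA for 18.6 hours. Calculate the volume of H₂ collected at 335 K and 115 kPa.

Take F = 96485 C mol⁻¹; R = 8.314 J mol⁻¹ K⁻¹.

4.37 L

Q = I·t = 0.5200 A × 66960 s = 34820 C.
n(e⁻) = Q/F = 34820 / 96485 = 0.3609 mol.
2 electrons are transferred per H₂ molecule, so n(H₂) = 0.3609 / 2 = 0.1804 mol.
V = nRT/P = (0.1804 × 8.314 × 335) / (115 × 10³ Pa) = 0.00437 m³ = 4.37 L.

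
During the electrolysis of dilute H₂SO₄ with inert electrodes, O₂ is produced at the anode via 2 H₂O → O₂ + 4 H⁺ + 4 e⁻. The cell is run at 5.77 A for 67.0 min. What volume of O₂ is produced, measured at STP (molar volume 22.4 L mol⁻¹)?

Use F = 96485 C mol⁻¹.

Q = I·t = 5.770 A × 4020.0 s = 23200 C.
n(e⁻) = Q/F = 23200 / 96485 = 0.2404 mol.
4 electrons are transferred per O₂ molecule, so n(O₂) = 0.2404 / 4 = 0.06010 mol.
V = n × V_m = 0.06010 × 22.4 = 1.35 L.

1.35 L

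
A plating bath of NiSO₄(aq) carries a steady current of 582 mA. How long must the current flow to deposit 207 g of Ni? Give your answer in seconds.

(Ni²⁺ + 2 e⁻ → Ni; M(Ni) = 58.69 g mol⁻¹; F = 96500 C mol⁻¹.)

1.17 × 10⁶ s

n(Ni) = m/M = 207 / 58.69 = 3.527 mol.
Each Ni atom requires 2 electrons, so n(e⁻) = 2 × 3.527 = 7.054 mol.
Q = n(e⁻)·F = 7.054 × 96500 = 680700 C.
t = Q/I = 680700 / 0.5820 A = 1170000 s.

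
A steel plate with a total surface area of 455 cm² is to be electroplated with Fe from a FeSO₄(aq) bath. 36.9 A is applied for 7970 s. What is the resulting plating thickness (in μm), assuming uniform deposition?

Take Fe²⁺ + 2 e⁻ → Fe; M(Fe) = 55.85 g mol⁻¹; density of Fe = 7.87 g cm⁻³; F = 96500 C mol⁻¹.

238 μm

Q = I·t = 36.90 × 7970.0 = 294100 C; n(e⁻) = 3.048 mol.
n(Fe) = n(e⁻)/2 = 1.524 mol, so m = 1.524 × 55.85 = 85.10 g.
Volume = m/ρ = 85.10 / 7.87 = 10.81 cm³.
Thickness = V/A = 10.81 / 455 = 0.0238 cm = 238 μm.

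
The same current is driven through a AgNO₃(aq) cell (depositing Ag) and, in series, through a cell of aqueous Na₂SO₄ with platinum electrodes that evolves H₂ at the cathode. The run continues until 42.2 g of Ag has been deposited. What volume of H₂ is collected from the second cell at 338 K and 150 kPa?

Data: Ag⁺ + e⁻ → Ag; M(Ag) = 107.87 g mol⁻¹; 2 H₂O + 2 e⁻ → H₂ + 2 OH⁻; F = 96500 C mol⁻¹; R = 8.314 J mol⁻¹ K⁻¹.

3.66 L

n(Ag) = 42.2 / 107.87 = 0.3912 mol, so n(e⁻) = 1 × 0.3912 = 0.3912 mol.
The cells are in series, so the same 0.3912 mol of electrons passes through the second cell.
2 H₂O + 2 e⁻ → H₂ + 2 OH⁻ — 2 mol e⁻ per mol H₂, so n(H₂) = 0.3912/2 = 0.1956 mol.
V = nRT/P = (0.1956 × 8.314 × 338) / (150 × 10³) = 0.00366 m³ = 3.66 L.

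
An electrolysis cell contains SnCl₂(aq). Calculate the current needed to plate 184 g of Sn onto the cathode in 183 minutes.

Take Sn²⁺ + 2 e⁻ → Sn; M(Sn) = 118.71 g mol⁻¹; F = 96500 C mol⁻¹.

27.2 A

n(Sn) = 184 / 118.71 = 1.550 mol.
n(e⁻) = 2 × 1.550 = 3.100 mol.
Q = n(e⁻)·F = 3.100 × 96500 = 299100 C.
I = Q/t = 299100 / 10980 s = 27.2 A.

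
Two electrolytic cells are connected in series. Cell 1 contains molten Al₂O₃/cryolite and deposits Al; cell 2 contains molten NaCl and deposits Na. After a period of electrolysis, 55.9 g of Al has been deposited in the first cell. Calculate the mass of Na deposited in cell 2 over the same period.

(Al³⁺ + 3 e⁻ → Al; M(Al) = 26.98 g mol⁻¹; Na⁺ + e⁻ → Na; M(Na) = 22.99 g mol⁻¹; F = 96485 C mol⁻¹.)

143 g

n(Al) = 55.9 / 26.98 = 2.072 mol.
Since Al³⁺ + 3 e⁻ → Al, n(e⁻) passed = 3 × 2.072 = 6.216 mol.
Cells in series carry the same charge, so the same 6.216 mol of electrons passes through cell 2.
Na⁺ + e⁻ → Na, so n(Na) = 6.216 / 1 = 6.216 mol.
m(Na) = 6.216 × 22.99 = 143 g.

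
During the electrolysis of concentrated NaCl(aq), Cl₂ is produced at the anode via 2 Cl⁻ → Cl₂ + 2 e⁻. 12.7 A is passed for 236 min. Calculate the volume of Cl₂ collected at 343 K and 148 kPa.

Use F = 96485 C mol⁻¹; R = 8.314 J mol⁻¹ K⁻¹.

Q = I·t = 12.70 A × 14160 s = 179800 C.
n(e⁻) = Q/F = 179800 / 96485 = 1.864 mol.
2 electrons are transferred per Cl₂ molecule, so n(Cl₂) = 1.864 / 2 = 0.9319 mol.
V = nRT/P = (0.9319 × 8.314 × 343) / (148 × 10³ Pa) = 0.0180 m³ = 18.0 L.

18.0 L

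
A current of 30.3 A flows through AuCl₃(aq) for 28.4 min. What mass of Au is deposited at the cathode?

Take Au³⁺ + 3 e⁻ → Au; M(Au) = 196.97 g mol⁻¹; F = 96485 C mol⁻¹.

Q = I·t = 30.30 A × 1704.0 s = 51630 C.
n(e⁻) = Q/F = 51630 / 96485 = 0.5351 mol.
Au³⁺ + 3 e⁻ → Au, so n(Au) = n(e⁻)/3 = 0.1784 mol.
m = n·M = 0.1784 × 196.97 = 35.1 g.

35.1 g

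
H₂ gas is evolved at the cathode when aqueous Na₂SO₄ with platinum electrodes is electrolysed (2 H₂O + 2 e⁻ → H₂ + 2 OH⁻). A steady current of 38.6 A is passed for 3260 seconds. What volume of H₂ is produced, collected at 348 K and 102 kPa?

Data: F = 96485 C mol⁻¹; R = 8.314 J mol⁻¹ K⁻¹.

Q = I·t = 38.60 A × 3260.0 s = 125800 C.
n(e⁻) = Q/F = 125800 / 96485 = 1.304 mol.
2 electrons are transferred per H₂ molecule, so n(H₂) = 1.304 / 2 = 0.6521 mol.
V = nRT/P = (0.6521 × 8.314 × 348) / (102 × 10³ Pa) = 0.0185 m³ = 18.5 L.

18.5 L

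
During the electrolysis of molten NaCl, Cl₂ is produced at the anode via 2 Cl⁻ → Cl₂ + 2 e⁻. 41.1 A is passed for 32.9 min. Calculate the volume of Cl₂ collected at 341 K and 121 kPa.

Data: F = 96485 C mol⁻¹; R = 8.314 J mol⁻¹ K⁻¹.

Q = I·t = 41.10 A × 1974.0 s = 81130 C.
n(e⁻) = Q/F = 81130 / 96485 = 0.8409 mol.
2 electrons are transferred per Cl₂ molecule, so n(Cl₂) = 0.8409 / 2 = 0.4204 mol.
V = nRT/P = (0.4204 × 8.314 × 341) / (121 × 10³ Pa) = 0.00985 m³ = 9.85 L.

9.85 L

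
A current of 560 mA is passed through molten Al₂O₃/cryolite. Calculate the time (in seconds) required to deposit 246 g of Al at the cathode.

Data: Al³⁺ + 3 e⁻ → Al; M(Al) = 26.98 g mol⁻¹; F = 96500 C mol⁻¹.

n(Al) = m/M = 246 / 26.98 = 9.118 mol.
Each Al atom requires 3 electrons, so n(e⁻) = 3 × 9.118 = 27.35 mol.
Q = n(e⁻)·F = 27.35 × 96500 = 2640000 C.
t = Q/I = 2640000 / 0.5600 A = 4714000 s.

4.71 × 10⁶ s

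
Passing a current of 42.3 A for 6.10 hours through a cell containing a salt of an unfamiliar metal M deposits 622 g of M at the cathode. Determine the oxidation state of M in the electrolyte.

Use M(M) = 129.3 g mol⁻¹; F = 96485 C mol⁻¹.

Q = I·t = 42.30 A × 21960 s = 928900 C, so n(e⁻) = 928900/96485 = 9.627 mol.
n(M) deposited = 622 / 129.3 = 4.811 mol.
Electrons per atom = n(e⁻)/n(M) = 9.627 / 4.811 = 2.00 ≈ 2, so the ion is M²⁺.

+2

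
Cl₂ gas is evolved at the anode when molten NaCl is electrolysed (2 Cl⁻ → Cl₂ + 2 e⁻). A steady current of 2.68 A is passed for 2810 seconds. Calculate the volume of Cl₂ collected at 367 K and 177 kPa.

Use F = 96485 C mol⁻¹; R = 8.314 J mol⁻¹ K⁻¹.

0.673 L

Q = I·t = 2.680 A × 2810.0 s = 7531 C.
n(e⁻) = Q/F = 7531 / 96485 = 0.07805 mol.
2 electrons are transferred per Cl₂ molecule, so n(Cl₂) = 0.07805 / 2 = 0.03903 mol.
V = nRT/P = (0.03903 × 8.314 × 367) / (177 × 10³ Pa) = 6.73 × 10⁻⁴ m³ = 0.673 L.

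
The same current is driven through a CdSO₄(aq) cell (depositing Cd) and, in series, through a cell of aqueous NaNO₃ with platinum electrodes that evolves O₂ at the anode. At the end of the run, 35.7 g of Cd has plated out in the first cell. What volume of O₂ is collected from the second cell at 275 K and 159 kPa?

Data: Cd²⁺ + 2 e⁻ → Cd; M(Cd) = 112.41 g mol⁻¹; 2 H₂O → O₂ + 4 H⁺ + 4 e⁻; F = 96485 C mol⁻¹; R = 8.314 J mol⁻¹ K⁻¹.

2.28 L

n(Cd) = 35.7 / 112.41 = 0.3176 mol, so n(e⁻) = 2 × 0.3176 = 0.6352 mol.
The cells are in series, so the same 0.6352 mol of electrons passes through the second cell.
2 H₂O → O₂ + 4 H⁺ + 4 e⁻ — 4 mol e⁻ per mol O₂, so n(O₂) = 0.6352/4 = 0.1588 mol.
V = nRT/P = (0.1588 × 8.314 × 275) / (159 × 10³) = 0.00228 m³ = 2.28 L.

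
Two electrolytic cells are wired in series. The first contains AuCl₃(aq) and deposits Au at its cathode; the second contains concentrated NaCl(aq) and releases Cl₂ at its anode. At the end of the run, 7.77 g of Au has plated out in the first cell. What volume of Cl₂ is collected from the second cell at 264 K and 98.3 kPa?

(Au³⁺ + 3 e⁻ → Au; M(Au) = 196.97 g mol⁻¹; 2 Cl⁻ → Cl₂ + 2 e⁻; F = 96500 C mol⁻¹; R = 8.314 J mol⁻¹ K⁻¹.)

n(Au) = 7.77 / 196.97 = 0.03945 mol, so n(e⁻) = 3 × 0.03945 = 0.1183 mol.
The cells are in series, so the same 0.1183 mol of electrons passes through the second cell.
2 Cl⁻ → Cl₂ + 2 e⁻ — 2 mol e⁻ per mol Cl₂, so n(Cl₂) = 0.1183/2 = 0.05917 mol.
V = nRT/P = (0.05917 × 8.314 × 264) / (98.3 × 10³) = 0.00132 m³ = 1.32 L.

1.32 L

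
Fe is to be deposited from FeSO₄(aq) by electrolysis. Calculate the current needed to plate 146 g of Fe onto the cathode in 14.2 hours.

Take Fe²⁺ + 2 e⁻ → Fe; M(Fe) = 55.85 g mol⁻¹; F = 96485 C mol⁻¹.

n(Fe) = 146 / 55.85 = 2.614 mol.
n(e⁻) = 2 × 2.614 = 5.228 mol.
Q = n(e⁻)·F = 5.228 × 96485 = 504500 C.
I = Q/t = 504500 / 51120 s = 9.87 A.

9.87 A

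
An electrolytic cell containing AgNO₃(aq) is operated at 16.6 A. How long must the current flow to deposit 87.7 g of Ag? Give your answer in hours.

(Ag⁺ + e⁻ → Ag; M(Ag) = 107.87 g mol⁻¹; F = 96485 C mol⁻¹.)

n(Ag) = m/M = 87.7 / 107.87 = 0.8130 mol.
Each Ag atom requires 1 electron, so n(e⁻) = 1 × 0.8130 = 0.8130 mol.
Q = n(e⁻)·F = 0.8130 × 96485 = 78440 C.
t = Q/I = 78440 / 16.60 A = 4726 s = 1.31 h.

1.31 h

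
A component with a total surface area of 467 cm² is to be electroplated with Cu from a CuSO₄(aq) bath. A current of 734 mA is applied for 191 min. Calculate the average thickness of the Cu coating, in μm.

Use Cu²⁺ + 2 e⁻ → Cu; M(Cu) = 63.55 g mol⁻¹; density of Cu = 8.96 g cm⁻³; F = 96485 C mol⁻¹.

Q = I·t = 0.7340 × 11460 = 8412 C; n(e⁻) = 0.08718 mol.
n(Cu) = n(e⁻)/2 = 0.04359 mol, so m = 0.04359 × 63.55 = 2.770 g.
Volume = m/ρ = 2.770 / 8.96 = 0.3092 cm³.
Thickness = V/A = 0.3092 / 467 = 6.62 × 10⁻⁴ cm = 6.62 μm.

6.62 μm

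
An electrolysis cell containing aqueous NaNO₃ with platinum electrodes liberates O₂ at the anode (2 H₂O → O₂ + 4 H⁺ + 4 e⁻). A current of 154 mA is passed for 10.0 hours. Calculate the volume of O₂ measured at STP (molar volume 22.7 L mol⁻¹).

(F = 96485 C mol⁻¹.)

Q = I·t = 0.1540 A × 36000 s = 5544 C.
n(e⁻) = Q/F = 5544 / 96485 = 0.05746 mol.
4 electrons are transferred per O₂ molecule, so n(O₂) = 0.05746 / 4 = 0.01436 mol.
V = n × V_m = 0.01436 × 22.7 = 0.326 L.

0.326 L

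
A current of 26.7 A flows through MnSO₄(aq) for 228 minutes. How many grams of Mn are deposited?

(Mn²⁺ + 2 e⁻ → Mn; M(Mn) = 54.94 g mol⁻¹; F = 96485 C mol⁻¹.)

Q = I·t = 26.70 A × 13680 s = 365300 C.
n(e⁻) = Q/F = 365300 / 96485 = 3.786 mol.
Mn²⁺ + 2 e⁻ → Mn, so n(Mn) = n(e⁻)/2 = 1.893 mol.
m = n·M = 1.893 × 54.94 = 104 g.

104 g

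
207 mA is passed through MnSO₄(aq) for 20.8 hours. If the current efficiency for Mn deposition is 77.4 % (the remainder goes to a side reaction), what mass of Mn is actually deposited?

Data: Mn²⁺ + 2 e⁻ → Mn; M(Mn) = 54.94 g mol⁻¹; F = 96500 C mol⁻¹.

3.42 g

Q = I·t = 0.2070 × 74880 = 15500 C.
n(e⁻) = 15500/96500 = 0.1606 mol; theoretically n(Mn) = 0.1606/2 = 0.08031 mol, m_theo = 4.412 g.
At 77.4 % efficiency, m_actual = 0.774 × 4.412 = 3.42 g.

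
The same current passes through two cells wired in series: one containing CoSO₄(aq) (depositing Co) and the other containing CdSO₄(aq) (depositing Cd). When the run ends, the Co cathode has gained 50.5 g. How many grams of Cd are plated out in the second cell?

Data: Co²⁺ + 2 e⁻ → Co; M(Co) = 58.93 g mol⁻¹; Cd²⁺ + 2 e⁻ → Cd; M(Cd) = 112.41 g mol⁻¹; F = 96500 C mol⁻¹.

n(Co) = 50.5 / 58.93 = 0.8569 mol.
Since Co²⁺ + 2 e⁻ → Co, n(e⁻) passed = 2 × 0.8569 = 1.714 mol.
Cells in series carry the same charge, so the same 1.714 mol of electrons passes through cell 2.
Cd²⁺ + 2 e⁻ → Cd, so n(Cd) = 1.714 / 2 = 0.8569 mol.
m(Cd) = 0.8569 × 112.41 = 96.3 g.

96.3 g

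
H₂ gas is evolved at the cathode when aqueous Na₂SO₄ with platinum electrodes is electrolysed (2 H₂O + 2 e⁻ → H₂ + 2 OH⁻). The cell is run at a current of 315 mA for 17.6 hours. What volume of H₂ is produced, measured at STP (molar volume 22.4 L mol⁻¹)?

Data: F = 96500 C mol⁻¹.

2.32 L

Q = I·t = 0.3150 A × 63360 s = 19960 C.
n(e⁻) = Q/F = 19960 / 96500 = 0.2068 mol.
2 electrons are transferred per H₂ molecule, so n(H₂) = 0.2068 / 2 = 0.1034 mol.
V = n × V_m = 0.1034 × 22.4 = 2.32 L.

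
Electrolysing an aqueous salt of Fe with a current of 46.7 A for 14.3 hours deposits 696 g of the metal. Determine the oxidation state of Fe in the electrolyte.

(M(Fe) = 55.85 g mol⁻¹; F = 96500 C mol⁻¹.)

Q = I·t = 46.70 A × 51480 s = 2404000 C, so n(e⁻) = 2404000/96500 = 24.91 mol.
n(Fe) deposited = 696 / 55.85 = 12.46 mol.
Electrons per atom = n(e⁻)/n(Fe) = 24.91 / 12.46 = 2.00 ≈ 2, so the ion is Fe²⁺.

+2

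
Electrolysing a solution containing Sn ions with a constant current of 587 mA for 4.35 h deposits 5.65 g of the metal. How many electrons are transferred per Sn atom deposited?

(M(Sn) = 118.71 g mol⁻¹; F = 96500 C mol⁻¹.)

2

Q = I·t = 0.5870 A × 15660 s = 9192 C, so n(e⁻) = 9192/96500 = 0.09526 mol.
n(Sn) deposited = 5.65 / 118.71 = 0.04759 mol.
Electrons per atom = n(e⁻)/n(Sn) = 0.09526 / 0.04759 = 2.00 ≈ 2, so the ion is Sn²⁺.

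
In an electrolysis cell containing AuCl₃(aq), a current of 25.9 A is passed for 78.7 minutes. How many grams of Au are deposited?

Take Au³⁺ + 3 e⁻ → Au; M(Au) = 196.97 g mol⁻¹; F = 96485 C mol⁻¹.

Q = I·t = 25.90 A × 4722.0 s = 122300 C.
n(e⁻) = Q/F = 122300 / 96485 = 1.268 mol.
Au³⁺ + 3 e⁻ → Au, so n(Au) = n(e⁻)/3 = 0.4225 mol.
m = n·M = 0.4225 × 196.97 = 83.2 g.

83.2 g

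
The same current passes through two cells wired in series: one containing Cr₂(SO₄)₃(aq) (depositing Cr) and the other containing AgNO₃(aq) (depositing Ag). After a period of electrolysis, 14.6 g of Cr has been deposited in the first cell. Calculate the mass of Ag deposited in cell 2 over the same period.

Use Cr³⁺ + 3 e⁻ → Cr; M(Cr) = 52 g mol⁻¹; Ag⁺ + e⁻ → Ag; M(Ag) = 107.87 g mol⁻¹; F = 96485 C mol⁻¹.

90.9 g

n(Cr) = 14.6 / 52 = 0.2808 mol.
Since Cr³⁺ + 3 e⁻ → Cr, n(e⁻) passed = 3 × 0.2808 = 0.8423 mol.
Cells in series carry the same charge, so the same 0.8423 mol of electrons passes through cell 2.
Ag⁺ + e⁻ → Ag, so n(Ag) = 0.8423 / 1 = 0.8423 mol.
m(Ag) = 0.8423 × 107.87 = 90.9 g.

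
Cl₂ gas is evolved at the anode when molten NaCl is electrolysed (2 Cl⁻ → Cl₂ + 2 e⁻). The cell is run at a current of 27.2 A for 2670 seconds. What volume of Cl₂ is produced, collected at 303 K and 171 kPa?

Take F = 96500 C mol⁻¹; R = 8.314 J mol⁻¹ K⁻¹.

5.54 L

Q = I·t = 27.20 A × 2670.0 s = 72620 C.
n(e⁻) = Q/F = 72620 / 96500 = 0.7526 mol.
2 electrons are transferred per Cl₂ molecule, so n(Cl₂) = 0.7526 / 2 = 0.3763 mol.
V = nRT/P = (0.3763 × 8.314 × 303) / (171 × 10³ Pa) = 0.00554 m³ = 5.54 L.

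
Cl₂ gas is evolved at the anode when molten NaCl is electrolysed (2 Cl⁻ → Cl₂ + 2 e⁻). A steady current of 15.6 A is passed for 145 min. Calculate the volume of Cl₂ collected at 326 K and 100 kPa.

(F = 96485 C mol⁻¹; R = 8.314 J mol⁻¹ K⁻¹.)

Q = I·t = 15.60 A × 8700.0 s = 135700 C.
n(e⁻) = Q/F = 135700 / 96485 = 1.407 mol.
2 electrons are transferred per Cl₂ molecule, so n(Cl₂) = 1.407 / 2 = 0.7033 mol.
V = nRT/P = (0.7033 × 8.314 × 326) / (100 × 10³ Pa) = 0.0191 m³ = 19.1 L.

19.1 L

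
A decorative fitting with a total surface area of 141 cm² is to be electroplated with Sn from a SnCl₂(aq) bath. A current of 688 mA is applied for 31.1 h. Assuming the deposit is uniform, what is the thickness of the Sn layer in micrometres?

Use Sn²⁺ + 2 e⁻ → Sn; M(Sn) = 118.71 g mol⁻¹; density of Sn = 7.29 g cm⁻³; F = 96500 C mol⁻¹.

Q = I·t = 0.6880 × 111960 = 77030 C; n(e⁻) = 0.7982 mol.
n(Sn) = n(e⁻)/2 = 0.3991 mol, so m = 0.3991 × 118.71 = 47.38 g.
Volume = m/ρ = 47.38 / 7.29 = 6.499 cm³.
Thickness = V/A = 6.499 / 141 = 0.0461 cm = 461 μm.

461 μm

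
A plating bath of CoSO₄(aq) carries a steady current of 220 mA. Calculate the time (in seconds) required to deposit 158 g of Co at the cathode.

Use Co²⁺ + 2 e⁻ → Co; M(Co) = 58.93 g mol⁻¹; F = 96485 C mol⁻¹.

2.35 × 10⁶ s

n(Co) = m/M = 158 / 58.93 = 2.681 mol.
Each Co atom requires 2 electrons, so n(e⁻) = 2 × 2.681 = 5.362 mol.
Q = n(e⁻)·F = 5.362 × 96485 = 517400 C.
t = Q/I = 517400 / 0.2200 A = 2352000 s.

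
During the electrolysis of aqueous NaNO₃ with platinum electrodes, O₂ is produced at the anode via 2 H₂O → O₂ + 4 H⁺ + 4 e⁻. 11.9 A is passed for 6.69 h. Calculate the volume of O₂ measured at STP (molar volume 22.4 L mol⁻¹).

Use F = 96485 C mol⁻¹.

16.6 L

Q = I·t = 11.90 A × 24084 s = 286600 C.
n(e⁻) = Q/F = 286600 / 96485 = 2.970 mol.
4 electrons are transferred per O₂ molecule, so n(O₂) = 2.970 / 4 = 0.7426 mol.
V = n × V_m = 0.7426 × 22.4 = 16.6 L.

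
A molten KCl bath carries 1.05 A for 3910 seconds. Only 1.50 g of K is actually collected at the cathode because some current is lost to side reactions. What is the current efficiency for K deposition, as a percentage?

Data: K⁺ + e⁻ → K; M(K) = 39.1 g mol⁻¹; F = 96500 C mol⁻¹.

Q = I·t = 1.050 × 3910.0 = 4106 C; n(e⁻) = 4106/96500 = 0.04254 mol.
Theoretical n(K) = n(e⁻)/1 = 0.04254 mol, i.e. m_theo = 0.04254 × 39.1 = 1.663 g.
Efficiency = m_actual / m_theo = 1.50 / 1.663 = 90.2 %.

90.2 %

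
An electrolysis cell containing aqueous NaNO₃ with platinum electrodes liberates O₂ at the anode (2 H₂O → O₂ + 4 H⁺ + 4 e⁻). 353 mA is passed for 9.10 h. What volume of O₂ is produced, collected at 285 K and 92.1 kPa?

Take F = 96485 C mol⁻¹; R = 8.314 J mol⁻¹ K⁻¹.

Q = I·t = 0.3530 A × 32760 s = 11560 C.
n(e⁻) = Q/F = 11560 / 96485 = 0.1199 mol.
4 electrons are transferred per O₂ molecule, so n(O₂) = 0.1199 / 4 = 0.02996 mol.
V = nRT/P = (0.02996 × 8.314 × 285) / (92.1 × 10³ Pa) = 7.71 × 10⁻⁴ m³ = 0.771 L.

0.771 L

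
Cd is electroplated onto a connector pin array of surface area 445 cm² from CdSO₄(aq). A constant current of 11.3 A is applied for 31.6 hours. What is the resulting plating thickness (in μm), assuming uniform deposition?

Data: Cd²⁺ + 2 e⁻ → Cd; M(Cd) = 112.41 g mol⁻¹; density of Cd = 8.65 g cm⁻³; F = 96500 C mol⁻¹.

1950 μm

Q = I·t = 11.30 × 113760 = 1285000 C; n(e⁻) = 13.32 mol.
n(Cd) = n(e⁻)/2 = 6.661 mol, so m = 6.661 × 112.41 = 748.7 g.
Volume = m/ρ = 748.7 / 8.65 = 86.56 cm³.
Thickness = V/A = 86.56 / 445 = 0.195 cm = 1950 μm.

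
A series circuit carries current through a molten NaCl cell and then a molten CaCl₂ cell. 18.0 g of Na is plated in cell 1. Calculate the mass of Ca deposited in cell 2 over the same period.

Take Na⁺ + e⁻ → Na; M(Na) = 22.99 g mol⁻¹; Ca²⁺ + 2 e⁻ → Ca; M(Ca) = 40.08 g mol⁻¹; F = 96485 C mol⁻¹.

15.7 g

n(Na) = 18.0 / 22.99 = 0.7829 mol.
Since Na⁺ + e⁻ → Na, n(e⁻) passed = 1 × 0.7829 = 0.7829 mol.
Cells in series carry the same charge, so the same 0.7829 mol of electrons passes through cell 2.
Ca²⁺ + 2 e⁻ → Ca, so n(Ca) = 0.7829 / 2 = 0.3915 mol.
m(Ca) = 0.3915 × 40.08 = 15.7 g.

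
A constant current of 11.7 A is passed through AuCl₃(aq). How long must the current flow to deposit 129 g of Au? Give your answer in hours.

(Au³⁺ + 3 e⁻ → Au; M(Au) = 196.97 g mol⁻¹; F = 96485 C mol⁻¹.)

4.50 h

n(Au) = m/M = 129 / 196.97 = 0.6549 mol.
Each Au atom requires 3 electrons, so n(e⁻) = 3 × 0.6549 = 1.965 mol.
Q = n(e⁻)·F = 1.965 × 96485 = 189600 C.
t = Q/I = 189600 / 11.70 A = 16200 s = 4.50 h.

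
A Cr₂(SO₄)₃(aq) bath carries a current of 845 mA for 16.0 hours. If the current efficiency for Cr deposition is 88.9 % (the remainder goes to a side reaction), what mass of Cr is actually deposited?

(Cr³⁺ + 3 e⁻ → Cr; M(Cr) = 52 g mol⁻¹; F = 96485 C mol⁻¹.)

7.77 g

Q = I·t = 0.8450 × 57600 = 48670 C.
n(e⁻) = 48670/96485 = 0.5045 mol; theoretically n(Cr) = 0.5045/3 = 0.1682 mol, m_theo = 8.744 g.
At 88.9 % efficiency, m_actual = 0.889 × 8.744 = 7.77 g.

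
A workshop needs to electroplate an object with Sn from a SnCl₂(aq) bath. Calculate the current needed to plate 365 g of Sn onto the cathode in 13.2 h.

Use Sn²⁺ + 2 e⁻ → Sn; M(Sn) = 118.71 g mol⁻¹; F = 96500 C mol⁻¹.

n(Sn) = 365 / 118.71 = 3.075 mol.
n(e⁻) = 2 × 3.075 = 6.149 mol.
Q = n(e⁻)·F = 6.149 × 96500 = 593400 C.
I = Q/t = 593400 / 47520 s = 12.5 A.

12.5 A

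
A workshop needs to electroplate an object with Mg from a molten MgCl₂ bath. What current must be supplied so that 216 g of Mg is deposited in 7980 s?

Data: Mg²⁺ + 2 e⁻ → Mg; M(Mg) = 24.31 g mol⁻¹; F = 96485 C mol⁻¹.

215 A

n(Mg) = 216 / 24.31 = 8.885 mol.
n(e⁻) = 2 × 8.885 = 17.77 mol.
Q = n(e⁻)·F = 17.77 × 96485 = 1715000 C.
I = Q/t = 1715000 / 7980.0 s = 215 A.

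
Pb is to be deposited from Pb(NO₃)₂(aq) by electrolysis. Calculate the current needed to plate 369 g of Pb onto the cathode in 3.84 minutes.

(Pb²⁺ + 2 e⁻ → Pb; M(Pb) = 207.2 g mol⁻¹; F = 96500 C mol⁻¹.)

1490 A

n(Pb) = 369 / 207.2 = 1.781 mol.
n(e⁻) = 2 × 1.781 = 3.562 mol.
Q = n(e⁻)·F = 3.562 × 96500 = 343700 C.
I = Q/t = 343700 / 230.40 s = 1490 A.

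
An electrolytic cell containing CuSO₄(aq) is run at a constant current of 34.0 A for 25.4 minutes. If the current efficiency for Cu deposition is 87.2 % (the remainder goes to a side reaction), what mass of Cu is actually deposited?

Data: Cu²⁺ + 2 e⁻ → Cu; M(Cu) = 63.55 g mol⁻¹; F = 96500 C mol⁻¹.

Q = I·t = 34.00 × 1524.0 = 51820 C.
n(e⁻) = 51820/96500 = 0.5370 mol; theoretically n(Cu) = 0.5370/2 = 0.2685 mol, m_theo = 17.06 g.
At 87.2 % efficiency, m_actual = 0.872 × 17.06 = 14.9 g.

14.9 g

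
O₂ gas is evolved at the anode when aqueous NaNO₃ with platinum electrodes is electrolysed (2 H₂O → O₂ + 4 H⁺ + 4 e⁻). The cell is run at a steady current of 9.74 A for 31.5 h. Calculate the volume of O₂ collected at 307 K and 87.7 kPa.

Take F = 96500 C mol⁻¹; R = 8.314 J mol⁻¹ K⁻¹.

Q = I·t = 9.740 A × 113400 s = 1105000 C.
n(e⁻) = Q/F = 1105000 / 96500 = 11.45 mol.
4 electrons are transferred per O₂ molecule, so n(O₂) = 11.45 / 4 = 2.861 mol.
V = nRT/P = (2.861 × 8.314 × 307) / (87.7 × 10³ Pa) = 0.0833 m³ = 83.3 L.

83.3 L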